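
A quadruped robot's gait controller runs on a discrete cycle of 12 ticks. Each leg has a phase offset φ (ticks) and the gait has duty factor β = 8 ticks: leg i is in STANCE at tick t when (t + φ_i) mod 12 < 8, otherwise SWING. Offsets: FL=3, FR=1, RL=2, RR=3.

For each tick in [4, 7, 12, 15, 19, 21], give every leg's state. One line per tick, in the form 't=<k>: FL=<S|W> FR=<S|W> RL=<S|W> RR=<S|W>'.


t=4: FL=S FR=S RL=S RR=S
t=7: FL=W FR=W RL=W RR=W
t=12: FL=S FR=S RL=S RR=S
t=15: FL=S FR=S RL=S RR=S
t=19: FL=W FR=W RL=W RR=W
t=21: FL=S FR=W RL=W RR=S

t=4: phase=(7,5,6,7) vs β=8 → FL=S FR=S RL=S RR=S
t=7: phase=(10,8,9,10) vs β=8 → FL=W FR=W RL=W RR=W
t=12: phase=(3,1,2,3) vs β=8 → FL=S FR=S RL=S RR=S
t=15: phase=(6,4,5,6) vs β=8 → FL=S FR=S RL=S RR=S
t=19: phase=(10,8,9,10) vs β=8 → FL=W FR=W RL=W RR=W
t=21: phase=(0,10,11,0) vs β=8 → FL=S FR=W RL=W RR=S


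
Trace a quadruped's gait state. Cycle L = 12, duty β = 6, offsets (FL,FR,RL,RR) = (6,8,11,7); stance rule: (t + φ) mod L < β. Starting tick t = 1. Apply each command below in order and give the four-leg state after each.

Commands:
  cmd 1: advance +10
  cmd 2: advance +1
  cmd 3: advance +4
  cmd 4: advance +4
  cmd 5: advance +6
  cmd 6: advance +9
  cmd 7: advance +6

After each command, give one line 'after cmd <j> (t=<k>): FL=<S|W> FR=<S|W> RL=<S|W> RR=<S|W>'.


after cmd 1 (t=11): FL=S FR=W RL=W RR=W
after cmd 2 (t=12): FL=W FR=W RL=W RR=W
after cmd 3 (t=16): FL=W FR=S RL=S RR=W
after cmd 4 (t=20): FL=S FR=S RL=W RR=S
after cmd 5 (t=26): FL=W FR=W RL=S RR=W
after cmd 6 (t=35): FL=S FR=W RL=W RR=W
after cmd 7 (t=41): FL=W FR=S RL=S RR=S

start t=1: FL=W FR=W RL=S RR=W
cmd 1: advance +10 → t=11, phase=(5,7,10,6) → FL=S FR=W RL=W RR=W
cmd 2: advance +1 → t=12, phase=(6,8,11,7) → FL=W FR=W RL=W RR=W
cmd 3: advance +4 → t=16, phase=(10,0,3,11) → FL=W FR=S RL=S RR=W
cmd 4: advance +4 → t=20, phase=(2,4,7,3) → FL=S FR=S RL=W RR=S
cmd 5: advance +6 → t=26, phase=(8,10,1,9) → FL=W FR=W RL=S RR=W
cmd 6: advance +9 → t=35, phase=(5,7,10,6) → FL=S FR=W RL=W RR=W
cmd 7: advance +6 → t=41, phase=(11,1,4,0) → FL=W FR=S RL=S RR=S


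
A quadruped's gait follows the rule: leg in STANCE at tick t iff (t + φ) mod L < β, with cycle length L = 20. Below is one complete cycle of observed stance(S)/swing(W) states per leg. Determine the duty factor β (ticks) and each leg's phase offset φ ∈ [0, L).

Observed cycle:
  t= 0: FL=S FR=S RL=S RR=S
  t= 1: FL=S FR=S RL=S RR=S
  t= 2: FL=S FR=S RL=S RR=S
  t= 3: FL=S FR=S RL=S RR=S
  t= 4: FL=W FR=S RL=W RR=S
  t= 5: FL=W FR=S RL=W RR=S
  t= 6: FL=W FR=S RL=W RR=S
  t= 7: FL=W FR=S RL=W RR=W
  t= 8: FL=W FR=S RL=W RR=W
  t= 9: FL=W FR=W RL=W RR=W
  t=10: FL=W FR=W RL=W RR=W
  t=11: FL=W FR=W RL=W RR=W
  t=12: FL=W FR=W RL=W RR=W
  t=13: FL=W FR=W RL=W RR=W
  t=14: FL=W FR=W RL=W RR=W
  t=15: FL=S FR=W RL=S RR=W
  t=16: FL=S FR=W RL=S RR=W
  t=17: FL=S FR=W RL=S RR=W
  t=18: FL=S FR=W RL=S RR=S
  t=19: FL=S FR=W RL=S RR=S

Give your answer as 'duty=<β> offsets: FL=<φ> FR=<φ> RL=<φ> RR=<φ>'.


duty=9 offsets: FL=5 FR=0 RL=5 RR=2

duty β = stance ticks per leg = 9
FL: stance ticks = 9; W→S at t=15 → φ=5
FR: stance ticks = 9; W→S at t=0 → φ=0
RL: stance ticks = 9; W→S at t=15 → φ=5
RR: stance ticks = 9; W→S at t=18 → φ=2


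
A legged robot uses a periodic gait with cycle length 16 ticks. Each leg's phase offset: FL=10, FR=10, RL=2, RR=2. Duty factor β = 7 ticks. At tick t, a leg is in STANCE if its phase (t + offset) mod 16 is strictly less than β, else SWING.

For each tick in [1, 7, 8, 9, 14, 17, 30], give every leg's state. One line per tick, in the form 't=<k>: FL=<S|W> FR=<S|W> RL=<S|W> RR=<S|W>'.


t=1: FL=W FR=W RL=S RR=S
t=7: FL=S FR=S RL=W RR=W
t=8: FL=S FR=S RL=W RR=W
t=9: FL=S FR=S RL=W RR=W
t=14: FL=W FR=W RL=S RR=S
t=17: FL=W FR=W RL=S RR=S
t=30: FL=W FR=W RL=S RR=S

t=1: phase=(11,11,3,3) vs β=7 → FL=W FR=W RL=S RR=S
t=7: phase=(1,1,9,9) vs β=7 → FL=S FR=S RL=W RR=W
t=8: phase=(2,2,10,10) vs β=7 → FL=S FR=S RL=W RR=W
t=9: phase=(3,3,11,11) vs β=7 → FL=S FR=S RL=W RR=W
t=14: phase=(8,8,0,0) vs β=7 → FL=W FR=W RL=S RR=S
t=17: phase=(11,11,3,3) vs β=7 → FL=W FR=W RL=S RR=S
t=30: phase=(8,8,0,0) vs β=7 → FL=W FR=W RL=S RR=S


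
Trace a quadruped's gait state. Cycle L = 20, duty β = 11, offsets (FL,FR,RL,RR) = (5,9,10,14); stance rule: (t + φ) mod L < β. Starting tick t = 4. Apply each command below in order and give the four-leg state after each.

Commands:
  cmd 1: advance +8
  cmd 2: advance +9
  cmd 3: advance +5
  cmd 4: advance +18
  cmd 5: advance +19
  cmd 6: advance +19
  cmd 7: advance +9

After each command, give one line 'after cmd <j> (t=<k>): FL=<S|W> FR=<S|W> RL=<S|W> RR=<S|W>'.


after cmd 1 (t=12): FL=W FR=S RL=S RR=S
after cmd 2 (t=21): FL=S FR=S RL=W RR=W
after cmd 3 (t=26): FL=W FR=W RL=W RR=S
after cmd 4 (t=44): FL=S FR=W RL=W RR=W
after cmd 5 (t=63): FL=S FR=W RL=W RR=W
after cmd 6 (t=82): FL=S FR=W RL=W RR=W
after cmd 7 (t=91): FL=W FR=S RL=S RR=S

start t=4: FL=S FR=W RL=W RR=W
cmd 1: advance +8 → t=12, phase=(17,1,2,6) → FL=W FR=S RL=S RR=S
cmd 2: advance +9 → t=21, phase=(6,10,11,15) → FL=S FR=S RL=W RR=W
cmd 3: advance +5 → t=26, phase=(11,15,16,0) → FL=W FR=W RL=W RR=S
cmd 4: advance +18 → t=44, phase=(9,13,14,18) → FL=S FR=W RL=W RR=W
cmd 5: advance +19 → t=63, phase=(8,12,13,17) → FL=S FR=W RL=W RR=W
cmd 6: advance +19 → t=82, phase=(7,11,12,16) → FL=S FR=W RL=W RR=W
cmd 7: advance +9 → t=91, phase=(16,0,1,5) → FL=W FR=S RL=S RR=S


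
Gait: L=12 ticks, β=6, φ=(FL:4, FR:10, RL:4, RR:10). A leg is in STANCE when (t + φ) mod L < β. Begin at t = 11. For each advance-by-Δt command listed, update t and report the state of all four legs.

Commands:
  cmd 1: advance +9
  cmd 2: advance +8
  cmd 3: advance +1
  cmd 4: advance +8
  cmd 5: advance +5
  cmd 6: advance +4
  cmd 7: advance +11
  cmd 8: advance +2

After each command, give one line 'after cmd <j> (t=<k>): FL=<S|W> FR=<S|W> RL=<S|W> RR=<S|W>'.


start t=11: FL=S FR=W RL=S RR=W
cmd 1: advance +9 → t=20, phase=(0,6,0,6) → FL=S FR=W RL=S RR=W
cmd 2: advance +8 → t=28, phase=(8,2,8,2) → FL=W FR=S RL=W RR=S
cmd 3: advance +1 → t=29, phase=(9,3,9,3) → FL=W FR=S RL=W RR=S
cmd 4: advance +8 → t=37, phase=(5,11,5,11) → FL=S FR=W RL=S RR=W
cmd 5: advance +5 → t=42, phase=(10,4,10,4) → FL=W FR=S RL=W RR=S
cmd 6: advance +4 → t=46, phase=(2,8,2,8) → FL=S FR=W RL=S RR=W
cmd 7: advance +11 → t=57, phase=(1,7,1,7) → FL=S FR=W RL=S RR=W
cmd 8: advance +2 → t=59, phase=(3,9,3,9) → FL=S FR=W RL=S RR=W

after cmd 1 (t=20): FL=S FR=W RL=S RR=W
after cmd 2 (t=28): FL=W FR=S RL=W RR=S
after cmd 3 (t=29): FL=W FR=S RL=W RR=S
after cmd 4 (t=37): FL=S FR=W RL=S RR=W
after cmd 5 (t=42): FL=W FR=S RL=W RR=S
after cmd 6 (t=46): FL=S FR=W RL=S RR=W
after cmd 7 (t=57): FL=S FR=W RL=S RR=W
after cmd 8 (t=59): FL=S FR=W RL=S RR=W


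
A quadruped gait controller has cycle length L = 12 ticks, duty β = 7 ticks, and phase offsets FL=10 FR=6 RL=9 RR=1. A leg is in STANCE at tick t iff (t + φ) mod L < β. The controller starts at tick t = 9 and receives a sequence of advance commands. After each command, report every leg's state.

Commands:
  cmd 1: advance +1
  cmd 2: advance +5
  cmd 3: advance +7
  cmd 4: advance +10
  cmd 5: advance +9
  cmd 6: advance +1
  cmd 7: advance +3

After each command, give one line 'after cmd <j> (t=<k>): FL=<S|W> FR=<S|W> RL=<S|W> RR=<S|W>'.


after cmd 1 (t=10): FL=W FR=S RL=W RR=W
after cmd 2 (t=15): FL=S FR=W RL=S RR=S
after cmd 3 (t=22): FL=W FR=S RL=W RR=W
after cmd 4 (t=32): FL=S FR=S RL=S RR=W
after cmd 5 (t=41): FL=S FR=W RL=S RR=S
after cmd 6 (t=42): FL=S FR=S RL=S RR=W
after cmd 7 (t=45): FL=W FR=S RL=S RR=W

start t=9: FL=W FR=S RL=S RR=W
cmd 1: advance +1 → t=10, phase=(8,4,7,11) → FL=W FR=S RL=W RR=W
cmd 2: advance +5 → t=15, phase=(1,9,0,4) → FL=S FR=W RL=S RR=S
cmd 3: advance +7 → t=22, phase=(8,4,7,11) → FL=W FR=S RL=W RR=W
cmd 4: advance +10 → t=32, phase=(6,2,5,9) → FL=S FR=S RL=S RR=W
cmd 5: advance +9 → t=41, phase=(3,11,2,6) → FL=S FR=W RL=S RR=S
cmd 6: advance +1 → t=42, phase=(4,0,3,7) → FL=S FR=S RL=S RR=W
cmd 7: advance +3 → t=45, phase=(7,3,6,10) → FL=W FR=S RL=S RR=W


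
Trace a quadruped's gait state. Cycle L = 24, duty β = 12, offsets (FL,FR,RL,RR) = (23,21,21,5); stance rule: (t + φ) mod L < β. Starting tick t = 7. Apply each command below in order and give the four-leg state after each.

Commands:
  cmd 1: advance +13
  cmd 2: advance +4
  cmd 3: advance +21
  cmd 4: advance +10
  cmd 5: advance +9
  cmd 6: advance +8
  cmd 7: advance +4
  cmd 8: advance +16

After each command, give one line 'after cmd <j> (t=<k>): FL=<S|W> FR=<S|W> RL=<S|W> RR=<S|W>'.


start t=7: FL=S FR=S RL=S RR=W
cmd 1: advance +13 → t=20, phase=(19,17,17,1) → FL=W FR=W RL=W RR=S
cmd 2: advance +4 → t=24, phase=(23,21,21,5) → FL=W FR=W RL=W RR=S
cmd 3: advance +21 → t=45, phase=(20,18,18,2) → FL=W FR=W RL=W RR=S
cmd 4: advance +10 → t=55, phase=(6,4,4,12) → FL=S FR=S RL=S RR=W
cmd 5: advance +9 → t=64, phase=(15,13,13,21) → FL=W FR=W RL=W RR=W
cmd 6: advance +8 → t=72, phase=(23,21,21,5) → FL=W FR=W RL=W RR=S
cmd 7: advance +4 → t=76, phase=(3,1,1,9) → FL=S FR=S RL=S RR=S
cmd 8: advance +16 → t=92, phase=(19,17,17,1) → FL=W FR=W RL=W RR=S

after cmd 1 (t=20): FL=W FR=W RL=W RR=S
after cmd 2 (t=24): FL=W FR=W RL=W RR=S
after cmd 3 (t=45): FL=W FR=W RL=W RR=S
after cmd 4 (t=55): FL=S FR=S RL=S RR=W
after cmd 5 (t=64): FL=W FR=W RL=W RR=W
after cmd 6 (t=72): FL=W FR=W RL=W RR=S
after cmd 7 (t=76): FL=S FR=S RL=S RR=S
after cmd 8 (t=92): FL=W FR=W RL=W RR=S


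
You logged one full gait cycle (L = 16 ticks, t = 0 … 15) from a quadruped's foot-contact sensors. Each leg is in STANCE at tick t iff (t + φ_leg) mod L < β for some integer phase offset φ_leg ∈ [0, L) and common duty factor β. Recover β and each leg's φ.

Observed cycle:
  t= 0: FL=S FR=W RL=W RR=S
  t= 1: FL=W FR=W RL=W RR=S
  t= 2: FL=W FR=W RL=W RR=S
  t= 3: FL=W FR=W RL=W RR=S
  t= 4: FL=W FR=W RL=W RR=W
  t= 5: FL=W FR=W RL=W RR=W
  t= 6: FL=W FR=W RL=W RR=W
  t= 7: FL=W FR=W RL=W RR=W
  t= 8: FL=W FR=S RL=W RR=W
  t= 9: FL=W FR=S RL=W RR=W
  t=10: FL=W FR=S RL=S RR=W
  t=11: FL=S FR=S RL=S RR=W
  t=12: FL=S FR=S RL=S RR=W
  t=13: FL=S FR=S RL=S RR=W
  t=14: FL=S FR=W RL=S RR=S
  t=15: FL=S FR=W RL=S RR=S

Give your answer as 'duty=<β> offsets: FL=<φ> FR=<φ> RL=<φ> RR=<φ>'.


duty=6 offsets: FL=5 FR=8 RL=6 RR=2

duty β = stance ticks per leg = 6
FL: stance ticks = 6; W→S at t=11 → φ=5
FR: stance ticks = 6; W→S at t=8 → φ=8
RL: stance ticks = 6; W→S at t=10 → φ=6
RR: stance ticks = 6; W→S at t=14 → φ=2


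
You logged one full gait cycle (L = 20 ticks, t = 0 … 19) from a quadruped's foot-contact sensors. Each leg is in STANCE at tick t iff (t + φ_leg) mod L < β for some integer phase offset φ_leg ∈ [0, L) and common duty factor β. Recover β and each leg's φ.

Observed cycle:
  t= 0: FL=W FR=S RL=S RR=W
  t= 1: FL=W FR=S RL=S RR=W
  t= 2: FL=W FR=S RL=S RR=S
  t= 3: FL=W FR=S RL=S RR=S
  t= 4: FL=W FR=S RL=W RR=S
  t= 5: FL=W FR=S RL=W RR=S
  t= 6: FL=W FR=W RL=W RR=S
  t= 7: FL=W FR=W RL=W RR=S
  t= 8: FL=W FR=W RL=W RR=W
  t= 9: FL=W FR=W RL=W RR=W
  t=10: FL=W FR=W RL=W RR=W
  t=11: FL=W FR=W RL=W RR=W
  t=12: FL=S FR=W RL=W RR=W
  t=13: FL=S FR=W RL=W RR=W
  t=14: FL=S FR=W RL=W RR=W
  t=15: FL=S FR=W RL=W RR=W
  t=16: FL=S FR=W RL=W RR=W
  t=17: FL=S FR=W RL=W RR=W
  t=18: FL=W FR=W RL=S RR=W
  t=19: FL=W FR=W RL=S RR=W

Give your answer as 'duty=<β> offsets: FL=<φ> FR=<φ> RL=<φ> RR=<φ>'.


duty β = stance ticks per leg = 6
FL: stance ticks = 6; W→S at t=12 → φ=8
FR: stance ticks = 6; W→S at t=0 → φ=0
RL: stance ticks = 6; W→S at t=18 → φ=2
RR: stance ticks = 6; W→S at t=2 → φ=18

duty=6 offsets: FL=8 FR=0 RL=2 RR=18


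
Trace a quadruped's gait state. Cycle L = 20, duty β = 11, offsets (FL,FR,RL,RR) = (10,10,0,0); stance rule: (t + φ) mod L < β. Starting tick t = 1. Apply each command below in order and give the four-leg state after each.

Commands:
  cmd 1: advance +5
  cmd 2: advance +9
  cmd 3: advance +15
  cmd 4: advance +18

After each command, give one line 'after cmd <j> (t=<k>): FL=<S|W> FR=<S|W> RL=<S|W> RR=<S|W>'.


after cmd 1 (t=6): FL=W FR=W RL=S RR=S
after cmd 2 (t=15): FL=S FR=S RL=W RR=W
after cmd 3 (t=30): FL=S FR=S RL=S RR=S
after cmd 4 (t=48): FL=W FR=W RL=S RR=S

start t=1: FL=W FR=W RL=S RR=S
cmd 1: advance +5 → t=6, phase=(16,16,6,6) → FL=W FR=W RL=S RR=S
cmd 2: advance +9 → t=15, phase=(5,5,15,15) → FL=S FR=S RL=W RR=W
cmd 3: advance +15 → t=30, phase=(0,0,10,10) → FL=S FR=S RL=S RR=S
cmd 4: advance +18 → t=48, phase=(18,18,8,8) → FL=W FR=W RL=S RR=S


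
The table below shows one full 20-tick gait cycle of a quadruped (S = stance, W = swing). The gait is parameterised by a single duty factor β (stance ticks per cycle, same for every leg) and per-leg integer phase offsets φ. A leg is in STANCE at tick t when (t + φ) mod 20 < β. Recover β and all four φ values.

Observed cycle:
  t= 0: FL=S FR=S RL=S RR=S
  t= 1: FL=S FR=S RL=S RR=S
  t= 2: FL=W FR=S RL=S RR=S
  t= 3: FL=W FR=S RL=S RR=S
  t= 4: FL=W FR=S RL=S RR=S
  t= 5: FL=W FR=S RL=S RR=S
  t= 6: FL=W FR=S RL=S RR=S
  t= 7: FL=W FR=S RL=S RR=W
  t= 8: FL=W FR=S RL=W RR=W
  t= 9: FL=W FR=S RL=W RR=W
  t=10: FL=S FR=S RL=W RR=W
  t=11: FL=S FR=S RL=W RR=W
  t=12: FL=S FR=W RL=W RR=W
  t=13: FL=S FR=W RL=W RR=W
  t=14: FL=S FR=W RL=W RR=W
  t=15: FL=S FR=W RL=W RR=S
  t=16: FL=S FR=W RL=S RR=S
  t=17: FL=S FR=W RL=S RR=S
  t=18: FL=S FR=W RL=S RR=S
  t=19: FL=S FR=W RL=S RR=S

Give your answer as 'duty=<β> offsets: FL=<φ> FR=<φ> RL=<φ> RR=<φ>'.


duty β = stance ticks per leg = 12
FL: stance ticks = 12; W→S at t=10 → φ=10
FR: stance ticks = 12; W→S at t=0 → φ=0
RL: stance ticks = 12; W→S at t=16 → φ=4
RR: stance ticks = 12; W→S at t=15 → φ=5

duty=12 offsets: FL=10 FR=0 RL=4 RR=5


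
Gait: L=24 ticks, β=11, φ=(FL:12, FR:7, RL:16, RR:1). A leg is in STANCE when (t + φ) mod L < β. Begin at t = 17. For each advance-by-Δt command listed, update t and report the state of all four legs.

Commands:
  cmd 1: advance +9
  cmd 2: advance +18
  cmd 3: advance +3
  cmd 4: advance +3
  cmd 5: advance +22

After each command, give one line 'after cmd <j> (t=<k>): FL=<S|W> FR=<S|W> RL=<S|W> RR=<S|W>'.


start t=17: FL=S FR=S RL=S RR=W
cmd 1: advance +9 → t=26, phase=(14,9,18,3) → FL=W FR=S RL=W RR=S
cmd 2: advance +18 → t=44, phase=(8,3,12,21) → FL=S FR=S RL=W RR=W
cmd 3: advance +3 → t=47, phase=(11,6,15,0) → FL=W FR=S RL=W RR=S
cmd 4: advance +3 → t=50, phase=(14,9,18,3) → FL=W FR=S RL=W RR=S
cmd 5: advance +22 → t=72, phase=(12,7,16,1) → FL=W FR=S RL=W RR=S

after cmd 1 (t=26): FL=W FR=S RL=W RR=S
after cmd 2 (t=44): FL=S FR=S RL=W RR=W
after cmd 3 (t=47): FL=W FR=S RL=W RR=S
after cmd 4 (t=50): FL=W FR=S RL=W RR=S
after cmd 5 (t=72): FL=W FR=S RL=W RR=S


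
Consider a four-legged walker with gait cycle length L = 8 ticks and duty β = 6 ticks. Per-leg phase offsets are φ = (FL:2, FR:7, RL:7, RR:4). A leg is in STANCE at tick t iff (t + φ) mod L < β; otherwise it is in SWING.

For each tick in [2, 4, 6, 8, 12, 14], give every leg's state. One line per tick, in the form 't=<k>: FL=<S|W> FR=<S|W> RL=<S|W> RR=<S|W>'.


t=2: phase=(4,1,1,6) vs β=6 → FL=S FR=S RL=S RR=W
t=4: phase=(6,3,3,0) vs β=6 → FL=W FR=S RL=S RR=S
t=6: phase=(0,5,5,2) vs β=6 → FL=S FR=S RL=S RR=S
t=8: phase=(2,7,7,4) vs β=6 → FL=S FR=W RL=W RR=S
t=12: phase=(6,3,3,0) vs β=6 → FL=W FR=S RL=S RR=S
t=14: phase=(0,5,5,2) vs β=6 → FL=S FR=S RL=S RR=S

t=2: FL=S FR=S RL=S RR=W
t=4: FL=W FR=S RL=S RR=S
t=6: FL=S FR=S RL=S RR=S
t=8: FL=S FR=W RL=W RR=S
t=12: FL=W FR=S RL=S RR=S
t=14: FL=S FR=S RL=S RR=S


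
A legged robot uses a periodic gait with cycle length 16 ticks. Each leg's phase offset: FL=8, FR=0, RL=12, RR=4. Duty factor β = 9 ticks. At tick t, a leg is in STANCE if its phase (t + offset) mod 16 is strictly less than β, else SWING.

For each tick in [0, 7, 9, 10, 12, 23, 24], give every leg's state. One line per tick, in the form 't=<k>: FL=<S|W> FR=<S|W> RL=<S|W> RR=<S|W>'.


t=0: phase=(8,0,12,4) vs β=9 → FL=S FR=S RL=W RR=S
t=7: phase=(15,7,3,11) vs β=9 → FL=W FR=S RL=S RR=W
t=9: phase=(1,9,5,13) vs β=9 → FL=S FR=W RL=S RR=W
t=10: phase=(2,10,6,14) vs β=9 → FL=S FR=W RL=S RR=W
t=12: phase=(4,12,8,0) vs β=9 → FL=S FR=W RL=S RR=S
t=23: phase=(15,7,3,11) vs β=9 → FL=W FR=S RL=S RR=W
t=24: phase=(0,8,4,12) vs β=9 → FL=S FR=S RL=S RR=W

t=0: FL=S FR=S RL=W RR=S
t=7: FL=W FR=S RL=S RR=W
t=9: FL=S FR=W RL=S RR=W
t=10: FL=S FR=W RL=S RR=W
t=12: FL=S FR=W RL=S RR=S
t=23: FL=W FR=S RL=S RR=W
t=24: FL=S FR=S RL=S RR=W


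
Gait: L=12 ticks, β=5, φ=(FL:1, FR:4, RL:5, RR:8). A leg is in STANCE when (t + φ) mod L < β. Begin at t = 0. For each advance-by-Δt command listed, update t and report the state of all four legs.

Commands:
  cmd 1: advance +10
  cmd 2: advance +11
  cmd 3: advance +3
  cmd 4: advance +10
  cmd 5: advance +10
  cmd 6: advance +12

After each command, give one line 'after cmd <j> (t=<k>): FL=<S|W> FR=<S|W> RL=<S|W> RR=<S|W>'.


after cmd 1 (t=10): FL=W FR=S RL=S RR=W
after cmd 2 (t=21): FL=W FR=S RL=S RR=W
after cmd 3 (t=24): FL=S FR=S RL=W RR=W
after cmd 4 (t=34): FL=W FR=S RL=S RR=W
after cmd 5 (t=44): FL=W FR=S RL=S RR=S
after cmd 6 (t=56): FL=W FR=S RL=S RR=S

start t=0: FL=S FR=S RL=W RR=W
cmd 1: advance +10 → t=10, phase=(11,2,3,6) → FL=W FR=S RL=S RR=W
cmd 2: advance +11 → t=21, phase=(10,1,2,5) → FL=W FR=S RL=S RR=W
cmd 3: advance +3 → t=24, phase=(1,4,5,8) → FL=S FR=S RL=W RR=W
cmd 4: advance +10 → t=34, phase=(11,2,3,6) → FL=W FR=S RL=S RR=W
cmd 5: advance +10 → t=44, phase=(9,0,1,4) → FL=W FR=S RL=S RR=S
cmd 6: advance +12 → t=56, phase=(9,0,1,4) → FL=W FR=S RL=S RR=S


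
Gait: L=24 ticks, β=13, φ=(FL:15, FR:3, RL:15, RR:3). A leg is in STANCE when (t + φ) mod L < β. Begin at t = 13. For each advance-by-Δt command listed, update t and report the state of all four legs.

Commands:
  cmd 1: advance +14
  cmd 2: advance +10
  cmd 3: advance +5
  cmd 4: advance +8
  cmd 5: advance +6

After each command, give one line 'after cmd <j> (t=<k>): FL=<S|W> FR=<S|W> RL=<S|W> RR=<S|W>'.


start t=13: FL=S FR=W RL=S RR=W
cmd 1: advance +14 → t=27, phase=(18,6,18,6) → FL=W FR=S RL=W RR=S
cmd 2: advance +10 → t=37, phase=(4,16,4,16) → FL=S FR=W RL=S RR=W
cmd 3: advance +5 → t=42, phase=(9,21,9,21) → FL=S FR=W RL=S RR=W
cmd 4: advance +8 → t=50, phase=(17,5,17,5) → FL=W FR=S RL=W RR=S
cmd 5: advance +6 → t=56, phase=(23,11,23,11) → FL=W FR=S RL=W RR=S

after cmd 1 (t=27): FL=W FR=S RL=W RR=S
after cmd 2 (t=37): FL=S FR=W RL=S RR=W
after cmd 3 (t=42): FL=S FR=W RL=S RR=W
after cmd 4 (t=50): FL=W FR=S RL=W RR=S
after cmd 5 (t=56): FL=W FR=S RL=W RR=S


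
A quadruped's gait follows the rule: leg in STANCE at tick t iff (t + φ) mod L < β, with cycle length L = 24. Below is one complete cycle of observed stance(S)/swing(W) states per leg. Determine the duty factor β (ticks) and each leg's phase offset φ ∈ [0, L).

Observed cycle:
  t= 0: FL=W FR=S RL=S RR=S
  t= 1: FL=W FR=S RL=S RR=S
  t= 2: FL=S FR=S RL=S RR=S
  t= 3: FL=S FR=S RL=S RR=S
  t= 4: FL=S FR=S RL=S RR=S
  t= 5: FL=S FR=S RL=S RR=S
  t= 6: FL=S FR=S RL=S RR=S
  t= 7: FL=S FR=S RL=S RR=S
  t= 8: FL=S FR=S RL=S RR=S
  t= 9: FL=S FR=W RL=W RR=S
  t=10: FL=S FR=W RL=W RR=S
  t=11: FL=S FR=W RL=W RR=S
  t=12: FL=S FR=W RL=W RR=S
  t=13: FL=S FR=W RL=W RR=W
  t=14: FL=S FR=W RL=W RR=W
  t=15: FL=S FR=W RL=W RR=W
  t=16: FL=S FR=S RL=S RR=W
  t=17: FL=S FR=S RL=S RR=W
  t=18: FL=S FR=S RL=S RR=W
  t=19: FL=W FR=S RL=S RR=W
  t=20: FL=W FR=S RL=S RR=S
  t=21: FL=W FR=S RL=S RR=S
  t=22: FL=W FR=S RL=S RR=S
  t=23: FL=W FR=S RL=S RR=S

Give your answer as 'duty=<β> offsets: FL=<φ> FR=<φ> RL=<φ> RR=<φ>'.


duty=17 offsets: FL=22 FR=8 RL=8 RR=4

duty β = stance ticks per leg = 17
FL: stance ticks = 17; W→S at t=2 → φ=22
FR: stance ticks = 17; W→S at t=16 → φ=8
RL: stance ticks = 17; W→S at t=16 → φ=8
RR: stance ticks = 17; W→S at t=20 → φ=4


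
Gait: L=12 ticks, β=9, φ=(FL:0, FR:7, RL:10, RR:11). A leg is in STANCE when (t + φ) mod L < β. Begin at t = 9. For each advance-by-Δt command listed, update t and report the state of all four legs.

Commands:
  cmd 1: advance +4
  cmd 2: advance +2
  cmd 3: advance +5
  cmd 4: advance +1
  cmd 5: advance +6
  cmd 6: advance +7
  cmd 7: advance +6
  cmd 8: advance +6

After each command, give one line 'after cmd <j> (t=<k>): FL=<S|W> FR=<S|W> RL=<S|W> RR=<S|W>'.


after cmd 1 (t=13): FL=S FR=S RL=W RR=S
after cmd 2 (t=15): FL=S FR=W RL=S RR=S
after cmd 3 (t=20): FL=S FR=S RL=S RR=S
after cmd 4 (t=21): FL=W FR=S RL=S RR=S
after cmd 5 (t=27): FL=S FR=W RL=S RR=S
after cmd 6 (t=34): FL=W FR=S RL=S RR=W
after cmd 7 (t=40): FL=S FR=W RL=S RR=S
after cmd 8 (t=46): FL=W FR=S RL=S RR=W

start t=9: FL=W FR=S RL=S RR=S
cmd 1: advance +4 → t=13, phase=(1,8,11,0) → FL=S FR=S RL=W RR=S
cmd 2: advance +2 → t=15, phase=(3,10,1,2) → FL=S FR=W RL=S RR=S
cmd 3: advance +5 → t=20, phase=(8,3,6,7) → FL=S FR=S RL=S RR=S
cmd 4: advance +1 → t=21, phase=(9,4,7,8) → FL=W FR=S RL=S RR=S
cmd 5: advance +6 → t=27, phase=(3,10,1,2) → FL=S FR=W RL=S RR=S
cmd 6: advance +7 → t=34, phase=(10,5,8,9) → FL=W FR=S RL=S RR=W
cmd 7: advance +6 → t=40, phase=(4,11,2,3) → FL=S FR=W RL=S RR=S
cmd 8: advance +6 → t=46, phase=(10,5,8,9) → FL=W FR=S RL=S RR=W


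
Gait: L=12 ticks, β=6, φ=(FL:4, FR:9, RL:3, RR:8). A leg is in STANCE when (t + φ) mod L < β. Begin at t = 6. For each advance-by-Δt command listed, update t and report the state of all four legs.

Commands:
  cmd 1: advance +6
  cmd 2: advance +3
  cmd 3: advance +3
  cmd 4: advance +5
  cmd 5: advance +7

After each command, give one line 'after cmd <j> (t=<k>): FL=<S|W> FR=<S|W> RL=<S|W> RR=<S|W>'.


start t=6: FL=W FR=S RL=W RR=S
cmd 1: advance +6 → t=12, phase=(4,9,3,8) → FL=S FR=W RL=S RR=W
cmd 2: advance +3 → t=15, phase=(7,0,6,11) → FL=W FR=S RL=W RR=W
cmd 3: advance +3 → t=18, phase=(10,3,9,2) → FL=W FR=S RL=W RR=S
cmd 4: advance +5 → t=23, phase=(3,8,2,7) → FL=S FR=W RL=S RR=W
cmd 5: advance +7 → t=30, phase=(10,3,9,2) → FL=W FR=S RL=W RR=S

after cmd 1 (t=12): FL=S FR=W RL=S RR=W
after cmd 2 (t=15): FL=W FR=S RL=W RR=W
after cmd 3 (t=18): FL=W FR=S RL=W RR=S
after cmd 4 (t=23): FL=S FR=W RL=S RR=W
after cmd 5 (t=30): FL=W FR=S RL=W RR=S


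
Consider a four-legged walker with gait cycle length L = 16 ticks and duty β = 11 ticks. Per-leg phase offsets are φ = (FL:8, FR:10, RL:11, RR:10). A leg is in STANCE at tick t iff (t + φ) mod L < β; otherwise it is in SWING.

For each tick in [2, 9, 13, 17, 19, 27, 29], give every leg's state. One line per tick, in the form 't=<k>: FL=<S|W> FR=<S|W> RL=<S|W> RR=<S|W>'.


t=2: FL=S FR=W RL=W RR=W
t=9: FL=S FR=S RL=S RR=S
t=13: FL=S FR=S RL=S RR=S
t=17: FL=S FR=W RL=W RR=W
t=19: FL=W FR=W RL=W RR=W
t=27: FL=S FR=S RL=S RR=S
t=29: FL=S FR=S RL=S RR=S

t=2: phase=(10,12,13,12) vs β=11 → FL=S FR=W RL=W RR=W
t=9: phase=(1,3,4,3) vs β=11 → FL=S FR=S RL=S RR=S
t=13: phase=(5,7,8,7) vs β=11 → FL=S FR=S RL=S RR=S
t=17: phase=(9,11,12,11) vs β=11 → FL=S FR=W RL=W RR=W
t=19: phase=(11,13,14,13) vs β=11 → FL=W FR=W RL=W RR=W
t=27: phase=(3,5,6,5) vs β=11 → FL=S FR=S RL=S RR=S
t=29: phase=(5,7,8,7) vs β=11 → FL=S FR=S RL=S RR=S


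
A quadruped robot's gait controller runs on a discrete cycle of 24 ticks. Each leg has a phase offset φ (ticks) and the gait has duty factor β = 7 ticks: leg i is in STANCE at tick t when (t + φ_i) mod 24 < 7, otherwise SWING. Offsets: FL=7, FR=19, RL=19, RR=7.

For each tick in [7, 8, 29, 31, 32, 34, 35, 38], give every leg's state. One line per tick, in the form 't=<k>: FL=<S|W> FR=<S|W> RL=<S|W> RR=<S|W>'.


t=7: phase=(14,2,2,14) vs β=7 → FL=W FR=S RL=S RR=W
t=8: phase=(15,3,3,15) vs β=7 → FL=W FR=S RL=S RR=W
t=29: phase=(12,0,0,12) vs β=7 → FL=W FR=S RL=S RR=W
t=31: phase=(14,2,2,14) vs β=7 → FL=W FR=S RL=S RR=W
t=32: phase=(15,3,3,15) vs β=7 → FL=W FR=S RL=S RR=W
t=34: phase=(17,5,5,17) vs β=7 → FL=W FR=S RL=S RR=W
t=35: phase=(18,6,6,18) vs β=7 → FL=W FR=S RL=S RR=W
t=38: phase=(21,9,9,21) vs β=7 → FL=W FR=W RL=W RR=W

t=7: FL=W FR=S RL=S RR=W
t=8: FL=W FR=S RL=S RR=W
t=29: FL=W FR=S RL=S RR=W
t=31: FL=W FR=S RL=S RR=W
t=32: FL=W FR=S RL=S RR=W
t=34: FL=W FR=S RL=S RR=W
t=35: FL=W FR=S RL=S RR=W
t=38: FL=W FR=W RL=W RR=W


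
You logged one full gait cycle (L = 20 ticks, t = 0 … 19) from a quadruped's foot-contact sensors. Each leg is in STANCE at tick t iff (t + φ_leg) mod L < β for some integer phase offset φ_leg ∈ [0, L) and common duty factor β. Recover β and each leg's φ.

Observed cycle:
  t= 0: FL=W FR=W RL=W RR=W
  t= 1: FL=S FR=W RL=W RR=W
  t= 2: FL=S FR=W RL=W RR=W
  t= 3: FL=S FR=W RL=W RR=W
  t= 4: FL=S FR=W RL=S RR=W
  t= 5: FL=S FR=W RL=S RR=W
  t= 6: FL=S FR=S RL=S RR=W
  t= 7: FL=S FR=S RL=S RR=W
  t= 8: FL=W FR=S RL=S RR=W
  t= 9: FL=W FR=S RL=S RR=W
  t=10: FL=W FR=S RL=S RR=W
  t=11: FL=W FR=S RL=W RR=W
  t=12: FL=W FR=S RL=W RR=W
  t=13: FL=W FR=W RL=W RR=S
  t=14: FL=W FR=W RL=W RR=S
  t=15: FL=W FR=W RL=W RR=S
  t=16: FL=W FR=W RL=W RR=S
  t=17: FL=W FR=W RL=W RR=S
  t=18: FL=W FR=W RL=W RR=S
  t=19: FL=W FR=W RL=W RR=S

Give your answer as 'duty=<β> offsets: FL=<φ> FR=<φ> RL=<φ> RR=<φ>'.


duty β = stance ticks per leg = 7
FL: stance ticks = 7; W→S at t=1 → φ=19
FR: stance ticks = 7; W→S at t=6 → φ=14
RL: stance ticks = 7; W→S at t=4 → φ=16
RR: stance ticks = 7; W→S at t=13 → φ=7

duty=7 offsets: FL=19 FR=14 RL=16 RR=7


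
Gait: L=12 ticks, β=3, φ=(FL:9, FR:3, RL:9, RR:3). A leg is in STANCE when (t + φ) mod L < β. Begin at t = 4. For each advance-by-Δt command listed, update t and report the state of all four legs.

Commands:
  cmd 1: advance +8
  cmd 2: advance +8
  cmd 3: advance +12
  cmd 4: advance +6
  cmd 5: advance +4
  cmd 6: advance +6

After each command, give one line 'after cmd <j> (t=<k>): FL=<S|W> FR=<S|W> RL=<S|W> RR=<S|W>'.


after cmd 1 (t=12): FL=W FR=W RL=W RR=W
after cmd 2 (t=20): FL=W FR=W RL=W RR=W
after cmd 3 (t=32): FL=W FR=W RL=W RR=W
after cmd 4 (t=38): FL=W FR=W RL=W RR=W
after cmd 5 (t=42): FL=W FR=W RL=W RR=W
after cmd 6 (t=48): FL=W FR=W RL=W RR=W

start t=4: FL=S FR=W RL=S RR=W
cmd 1: advance +8 → t=12, phase=(9,3,9,3) → FL=W FR=W RL=W RR=W
cmd 2: advance +8 → t=20, phase=(5,11,5,11) → FL=W FR=W RL=W RR=W
cmd 3: advance +12 → t=32, phase=(5,11,5,11) → FL=W FR=W RL=W RR=W
cmd 4: advance +6 → t=38, phase=(11,5,11,5) → FL=W FR=W RL=W RR=W
cmd 5: advance +4 → t=42, phase=(3,9,3,9) → FL=W FR=W RL=W RR=W
cmd 6: advance +6 → t=48, phase=(9,3,9,3) → FL=W FR=W RL=W RR=W


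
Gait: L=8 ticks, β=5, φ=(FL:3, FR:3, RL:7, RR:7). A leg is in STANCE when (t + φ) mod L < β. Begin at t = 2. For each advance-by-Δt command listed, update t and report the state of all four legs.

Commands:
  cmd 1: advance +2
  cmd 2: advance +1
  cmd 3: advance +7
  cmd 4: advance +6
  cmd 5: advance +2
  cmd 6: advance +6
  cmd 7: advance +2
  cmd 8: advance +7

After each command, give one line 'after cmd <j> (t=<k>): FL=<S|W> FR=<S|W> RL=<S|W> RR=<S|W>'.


after cmd 1 (t=4): FL=W FR=W RL=S RR=S
after cmd 2 (t=5): FL=S FR=S RL=S RR=S
after cmd 3 (t=12): FL=W FR=W RL=S RR=S
after cmd 4 (t=18): FL=W FR=W RL=S RR=S
after cmd 5 (t=20): FL=W FR=W RL=S RR=S
after cmd 6 (t=26): FL=W FR=W RL=S RR=S
after cmd 7 (t=28): FL=W FR=W RL=S RR=S
after cmd 8 (t=35): FL=W FR=W RL=S RR=S

start t=2: FL=W FR=W RL=S RR=S
cmd 1: advance +2 → t=4, phase=(7,7,3,3) → FL=W FR=W RL=S RR=S
cmd 2: advance +1 → t=5, phase=(0,0,4,4) → FL=S FR=S RL=S RR=S
cmd 3: advance +7 → t=12, phase=(7,7,3,3) → FL=W FR=W RL=S RR=S
cmd 4: advance +6 → t=18, phase=(5,5,1,1) → FL=W FR=W RL=S RR=S
cmd 5: advance +2 → t=20, phase=(7,7,3,3) → FL=W FR=W RL=S RR=S
cmd 6: advance +6 → t=26, phase=(5,5,1,1) → FL=W FR=W RL=S RR=S
cmd 7: advance +2 → t=28, phase=(7,7,3,3) → FL=W FR=W RL=S RR=S
cmd 8: advance +7 → t=35, phase=(6,6,2,2) → FL=W FR=W RL=S RR=S


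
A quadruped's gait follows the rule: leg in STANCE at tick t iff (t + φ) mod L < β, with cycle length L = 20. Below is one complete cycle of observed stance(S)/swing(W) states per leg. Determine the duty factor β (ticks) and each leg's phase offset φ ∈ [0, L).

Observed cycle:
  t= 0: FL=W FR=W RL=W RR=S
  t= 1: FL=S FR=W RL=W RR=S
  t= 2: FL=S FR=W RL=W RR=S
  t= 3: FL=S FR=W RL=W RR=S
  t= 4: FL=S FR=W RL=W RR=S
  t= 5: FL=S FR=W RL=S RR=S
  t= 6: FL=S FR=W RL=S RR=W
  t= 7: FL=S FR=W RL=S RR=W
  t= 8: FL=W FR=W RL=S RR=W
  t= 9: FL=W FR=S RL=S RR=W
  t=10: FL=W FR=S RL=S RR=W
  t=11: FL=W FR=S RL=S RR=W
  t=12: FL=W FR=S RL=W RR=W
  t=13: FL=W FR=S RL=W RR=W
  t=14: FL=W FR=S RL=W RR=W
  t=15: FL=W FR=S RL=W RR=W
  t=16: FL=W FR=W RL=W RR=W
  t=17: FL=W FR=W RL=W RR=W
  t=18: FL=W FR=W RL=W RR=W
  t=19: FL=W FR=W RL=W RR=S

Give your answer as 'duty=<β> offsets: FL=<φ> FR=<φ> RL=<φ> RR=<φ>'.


duty β = stance ticks per leg = 7
FL: stance ticks = 7; W→S at t=1 → φ=19
FR: stance ticks = 7; W→S at t=9 → φ=11
RL: stance ticks = 7; W→S at t=5 → φ=15
RR: stance ticks = 7; W→S at t=19 → φ=1

duty=7 offsets: FL=19 FR=11 RL=15 RR=1


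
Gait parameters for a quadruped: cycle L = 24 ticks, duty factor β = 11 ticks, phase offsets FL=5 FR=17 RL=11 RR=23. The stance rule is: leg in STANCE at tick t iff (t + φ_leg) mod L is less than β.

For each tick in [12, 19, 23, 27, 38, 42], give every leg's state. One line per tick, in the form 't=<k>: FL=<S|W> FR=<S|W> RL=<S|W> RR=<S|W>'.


t=12: FL=W FR=S RL=W RR=W
t=19: FL=S FR=W RL=S RR=W
t=23: FL=S FR=W RL=S RR=W
t=27: FL=S FR=W RL=W RR=S
t=38: FL=W FR=S RL=S RR=W
t=42: FL=W FR=W RL=S RR=W

t=12: phase=(17,5,23,11) vs β=11 → FL=W FR=S RL=W RR=W
t=19: phase=(0,12,6,18) vs β=11 → FL=S FR=W RL=S RR=W
t=23: phase=(4,16,10,22) vs β=11 → FL=S FR=W RL=S RR=W
t=27: phase=(8,20,14,2) vs β=11 → FL=S FR=W RL=W RR=S
t=38: phase=(19,7,1,13) vs β=11 → FL=W FR=S RL=S RR=W
t=42: phase=(23,11,5,17) vs β=11 → FL=W FR=W RL=S RR=W


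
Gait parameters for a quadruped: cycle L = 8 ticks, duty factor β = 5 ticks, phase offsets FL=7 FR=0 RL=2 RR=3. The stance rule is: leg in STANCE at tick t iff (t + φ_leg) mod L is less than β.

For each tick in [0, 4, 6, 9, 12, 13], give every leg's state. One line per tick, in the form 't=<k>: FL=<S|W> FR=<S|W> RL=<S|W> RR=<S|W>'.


t=0: phase=(7,0,2,3) vs β=5 → FL=W FR=S RL=S RR=S
t=4: phase=(3,4,6,7) vs β=5 → FL=S FR=S RL=W RR=W
t=6: phase=(5,6,0,1) vs β=5 → FL=W FR=W RL=S RR=S
t=9: phase=(0,1,3,4) vs β=5 → FL=S FR=S RL=S RR=S
t=12: phase=(3,4,6,7) vs β=5 → FL=S FR=S RL=W RR=W
t=13: phase=(4,5,7,0) vs β=5 → FL=S FR=W RL=W RR=S

t=0: FL=W FR=S RL=S RR=S
t=4: FL=S FR=S RL=W RR=W
t=6: FL=W FR=W RL=S RR=S
t=9: FL=S FR=S RL=S RR=S
t=12: FL=S FR=S RL=W RR=W
t=13: FL=S FR=W RL=W RR=S


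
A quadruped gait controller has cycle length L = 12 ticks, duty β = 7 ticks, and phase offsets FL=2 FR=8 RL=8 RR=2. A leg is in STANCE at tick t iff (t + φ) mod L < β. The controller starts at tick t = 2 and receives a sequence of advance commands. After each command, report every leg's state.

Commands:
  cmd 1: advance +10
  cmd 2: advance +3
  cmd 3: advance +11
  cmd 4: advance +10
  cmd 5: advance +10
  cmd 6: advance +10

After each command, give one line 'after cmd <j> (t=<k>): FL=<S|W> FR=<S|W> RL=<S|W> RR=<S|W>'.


start t=2: FL=S FR=W RL=W RR=S
cmd 1: advance +10 → t=12, phase=(2,8,8,2) → FL=S FR=W RL=W RR=S
cmd 2: advance +3 → t=15, phase=(5,11,11,5) → FL=S FR=W RL=W RR=S
cmd 3: advance +11 → t=26, phase=(4,10,10,4) → FL=S FR=W RL=W RR=S
cmd 4: advance +10 → t=36, phase=(2,8,8,2) → FL=S FR=W RL=W RR=S
cmd 5: advance +10 → t=46, phase=(0,6,6,0) → FL=S FR=S RL=S RR=S
cmd 6: advance +10 → t=56, phase=(10,4,4,10) → FL=W FR=S RL=S RR=W

after cmd 1 (t=12): FL=S FR=W RL=W RR=S
after cmd 2 (t=15): FL=S FR=W RL=W RR=S
after cmd 3 (t=26): FL=S FR=W RL=W RR=S
after cmd 4 (t=36): FL=S FR=W RL=W RR=S
after cmd 5 (t=46): FL=S FR=S RL=S RR=S
after cmd 6 (t=56): FL=W FR=S RL=S RR=W


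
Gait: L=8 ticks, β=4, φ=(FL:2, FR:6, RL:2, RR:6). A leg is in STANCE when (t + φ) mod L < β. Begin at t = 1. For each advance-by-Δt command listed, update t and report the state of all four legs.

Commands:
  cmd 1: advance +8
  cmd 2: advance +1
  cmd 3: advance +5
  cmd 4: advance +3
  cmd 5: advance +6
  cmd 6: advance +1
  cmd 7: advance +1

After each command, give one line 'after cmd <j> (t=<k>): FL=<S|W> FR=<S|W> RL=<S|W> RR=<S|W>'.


after cmd 1 (t=9): FL=S FR=W RL=S RR=W
after cmd 2 (t=10): FL=W FR=S RL=W RR=S
after cmd 3 (t=15): FL=S FR=W RL=S RR=W
after cmd 4 (t=18): FL=W FR=S RL=W RR=S
after cmd 5 (t=24): FL=S FR=W RL=S RR=W
after cmd 6 (t=25): FL=S FR=W RL=S RR=W
after cmd 7 (t=26): FL=W FR=S RL=W RR=S

start t=1: FL=S FR=W RL=S RR=W
cmd 1: advance +8 → t=9, phase=(3,7,3,7) → FL=S FR=W RL=S RR=W
cmd 2: advance +1 → t=10, phase=(4,0,4,0) → FL=W FR=S RL=W RR=S
cmd 3: advance +5 → t=15, phase=(1,5,1,5) → FL=S FR=W RL=S RR=W
cmd 4: advance +3 → t=18, phase=(4,0,4,0) → FL=W FR=S RL=W RR=S
cmd 5: advance +6 → t=24, phase=(2,6,2,6) → FL=S FR=W RL=S RR=W
cmd 6: advance +1 → t=25, phase=(3,7,3,7) → FL=S FR=W RL=S RR=W
cmd 7: advance +1 → t=26, phase=(4,0,4,0) → FL=W FR=S RL=W RR=S


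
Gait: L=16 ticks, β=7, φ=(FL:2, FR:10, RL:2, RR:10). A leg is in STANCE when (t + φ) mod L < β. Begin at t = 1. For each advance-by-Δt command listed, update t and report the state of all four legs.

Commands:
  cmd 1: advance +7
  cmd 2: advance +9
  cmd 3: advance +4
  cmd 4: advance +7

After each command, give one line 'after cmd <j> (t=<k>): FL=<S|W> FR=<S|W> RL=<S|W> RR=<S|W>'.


after cmd 1 (t=8): FL=W FR=S RL=W RR=S
after cmd 2 (t=17): FL=S FR=W RL=S RR=W
after cmd 3 (t=21): FL=W FR=W RL=W RR=W
after cmd 4 (t=28): FL=W FR=S RL=W RR=S

start t=1: FL=S FR=W RL=S RR=W
cmd 1: advance +7 → t=8, phase=(10,2,10,2) → FL=W FR=S RL=W RR=S
cmd 2: advance +9 → t=17, phase=(3,11,3,11) → FL=S FR=W RL=S RR=W
cmd 3: advance +4 → t=21, phase=(7,15,7,15) → FL=W FR=W RL=W RR=W
cmd 4: advance +7 → t=28, phase=(14,6,14,6) → FL=W FR=S RL=W RR=S


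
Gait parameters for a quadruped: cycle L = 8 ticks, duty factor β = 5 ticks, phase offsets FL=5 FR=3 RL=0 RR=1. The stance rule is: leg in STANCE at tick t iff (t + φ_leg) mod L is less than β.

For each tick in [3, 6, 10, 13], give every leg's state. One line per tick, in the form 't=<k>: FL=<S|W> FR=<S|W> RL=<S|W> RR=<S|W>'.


t=3: phase=(0,6,3,4) vs β=5 → FL=S FR=W RL=S RR=S
t=6: phase=(3,1,6,7) vs β=5 → FL=S FR=S RL=W RR=W
t=10: phase=(7,5,2,3) vs β=5 → FL=W FR=W RL=S RR=S
t=13: phase=(2,0,5,6) vs β=5 → FL=S FR=S RL=W RR=W

t=3: FL=S FR=W RL=S RR=S
t=6: FL=S FR=S RL=W RR=W
t=10: FL=W FR=W RL=S RR=S
t=13: FL=S FR=S RL=W RR=W


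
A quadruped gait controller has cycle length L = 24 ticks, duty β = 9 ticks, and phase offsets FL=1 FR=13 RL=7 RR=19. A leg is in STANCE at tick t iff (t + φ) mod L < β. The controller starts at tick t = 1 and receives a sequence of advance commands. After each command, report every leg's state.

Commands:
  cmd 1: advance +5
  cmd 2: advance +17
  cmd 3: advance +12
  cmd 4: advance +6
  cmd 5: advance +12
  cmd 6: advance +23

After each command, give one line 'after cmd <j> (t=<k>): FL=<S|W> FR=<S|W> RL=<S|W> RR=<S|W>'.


start t=1: FL=S FR=W RL=S RR=W
cmd 1: advance +5 → t=6, phase=(7,19,13,1) → FL=S FR=W RL=W RR=S
cmd 2: advance +17 → t=23, phase=(0,12,6,18) → FL=S FR=W RL=S RR=W
cmd 3: advance +12 → t=35, phase=(12,0,18,6) → FL=W FR=S RL=W RR=S
cmd 4: advance +6 → t=41, phase=(18,6,0,12) → FL=W FR=S RL=S RR=W
cmd 5: advance +12 → t=53, phase=(6,18,12,0) → FL=S FR=W RL=W RR=S
cmd 6: advance +23 → t=76, phase=(5,17,11,23) → FL=S FR=W RL=W RR=W

after cmd 1 (t=6): FL=S FR=W RL=W RR=S
after cmd 2 (t=23): FL=S FR=W RL=S RR=W
after cmd 3 (t=35): FL=W FR=S RL=W RR=S
after cmd 4 (t=41): FL=W FR=S RL=S RR=W
after cmd 5 (t=53): FL=S FR=W RL=W RR=S
after cmd 6 (t=76): FL=S FR=W RL=W RR=W


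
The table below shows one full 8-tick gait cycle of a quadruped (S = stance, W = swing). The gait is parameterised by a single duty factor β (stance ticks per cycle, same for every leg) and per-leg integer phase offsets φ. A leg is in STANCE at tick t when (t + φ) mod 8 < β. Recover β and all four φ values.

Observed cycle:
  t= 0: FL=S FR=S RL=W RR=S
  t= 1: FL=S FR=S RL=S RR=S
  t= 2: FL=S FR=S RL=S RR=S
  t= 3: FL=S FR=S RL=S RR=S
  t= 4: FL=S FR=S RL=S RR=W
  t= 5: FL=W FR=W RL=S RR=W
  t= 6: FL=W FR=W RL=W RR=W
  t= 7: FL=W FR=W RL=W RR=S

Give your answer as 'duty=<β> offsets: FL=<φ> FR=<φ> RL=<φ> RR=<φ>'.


duty=5 offsets: FL=0 FR=0 RL=7 RR=1

duty β = stance ticks per leg = 5
FL: stance ticks = 5; W→S at t=0 → φ=0
FR: stance ticks = 5; W→S at t=0 → φ=0
RL: stance ticks = 5; W→S at t=1 → φ=7
RR: stance ticks = 5; W→S at t=7 → φ=1


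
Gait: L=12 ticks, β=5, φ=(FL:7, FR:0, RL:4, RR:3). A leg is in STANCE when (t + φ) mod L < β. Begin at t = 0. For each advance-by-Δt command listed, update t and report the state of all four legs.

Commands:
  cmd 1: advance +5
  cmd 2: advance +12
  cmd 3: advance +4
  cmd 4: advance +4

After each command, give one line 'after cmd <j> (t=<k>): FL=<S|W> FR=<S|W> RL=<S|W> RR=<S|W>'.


after cmd 1 (t=5): FL=S FR=W RL=W RR=W
after cmd 2 (t=17): FL=S FR=W RL=W RR=W
after cmd 3 (t=21): FL=S FR=W RL=S RR=S
after cmd 4 (t=25): FL=W FR=S RL=W RR=S

start t=0: FL=W FR=S RL=S RR=S
cmd 1: advance +5 → t=5, phase=(0,5,9,8) → FL=S FR=W RL=W RR=W
cmd 2: advance +12 → t=17, phase=(0,5,9,8) → FL=S FR=W RL=W RR=W
cmd 3: advance +4 → t=21, phase=(4,9,1,0) → FL=S FR=W RL=S RR=S
cmd 4: advance +4 → t=25, phase=(8,1,5,4) → FL=W FR=S RL=W RR=S


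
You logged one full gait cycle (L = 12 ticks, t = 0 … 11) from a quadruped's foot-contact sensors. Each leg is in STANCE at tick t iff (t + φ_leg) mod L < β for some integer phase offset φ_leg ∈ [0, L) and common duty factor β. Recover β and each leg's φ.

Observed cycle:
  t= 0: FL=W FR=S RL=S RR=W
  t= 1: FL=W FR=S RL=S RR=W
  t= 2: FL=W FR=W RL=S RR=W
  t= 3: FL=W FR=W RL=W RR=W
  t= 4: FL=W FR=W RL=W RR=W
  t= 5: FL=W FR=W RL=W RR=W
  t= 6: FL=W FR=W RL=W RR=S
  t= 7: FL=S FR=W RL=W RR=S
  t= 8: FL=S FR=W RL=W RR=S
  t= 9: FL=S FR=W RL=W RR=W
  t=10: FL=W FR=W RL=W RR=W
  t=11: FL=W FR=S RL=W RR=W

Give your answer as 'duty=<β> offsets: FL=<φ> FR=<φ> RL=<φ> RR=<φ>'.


duty=3 offsets: FL=5 FR=1 RL=0 RR=6

duty β = stance ticks per leg = 3
FL: stance ticks = 3; W→S at t=7 → φ=5
FR: stance ticks = 3; W→S at t=11 → φ=1
RL: stance ticks = 3; W→S at t=0 → φ=0
RR: stance ticks = 3; W→S at t=6 → φ=6


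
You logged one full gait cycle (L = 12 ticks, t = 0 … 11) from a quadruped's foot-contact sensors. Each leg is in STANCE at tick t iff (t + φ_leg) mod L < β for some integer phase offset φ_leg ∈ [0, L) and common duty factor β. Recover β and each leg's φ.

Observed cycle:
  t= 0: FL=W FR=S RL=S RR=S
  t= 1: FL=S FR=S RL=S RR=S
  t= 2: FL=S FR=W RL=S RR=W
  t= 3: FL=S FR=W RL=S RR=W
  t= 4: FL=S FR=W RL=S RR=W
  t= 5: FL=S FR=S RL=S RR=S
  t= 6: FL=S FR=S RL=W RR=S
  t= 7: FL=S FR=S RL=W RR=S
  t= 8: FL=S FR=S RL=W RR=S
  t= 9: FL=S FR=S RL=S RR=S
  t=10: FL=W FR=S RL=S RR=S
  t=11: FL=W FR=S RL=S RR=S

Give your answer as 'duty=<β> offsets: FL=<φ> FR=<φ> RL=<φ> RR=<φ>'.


duty β = stance ticks per leg = 9
FL: stance ticks = 9; W→S at t=1 → φ=11
FR: stance ticks = 9; W→S at t=5 → φ=7
RL: stance ticks = 9; W→S at t=9 → φ=3
RR: stance ticks = 9; W→S at t=5 → φ=7

duty=9 offsets: FL=11 FR=7 RL=3 RR=7


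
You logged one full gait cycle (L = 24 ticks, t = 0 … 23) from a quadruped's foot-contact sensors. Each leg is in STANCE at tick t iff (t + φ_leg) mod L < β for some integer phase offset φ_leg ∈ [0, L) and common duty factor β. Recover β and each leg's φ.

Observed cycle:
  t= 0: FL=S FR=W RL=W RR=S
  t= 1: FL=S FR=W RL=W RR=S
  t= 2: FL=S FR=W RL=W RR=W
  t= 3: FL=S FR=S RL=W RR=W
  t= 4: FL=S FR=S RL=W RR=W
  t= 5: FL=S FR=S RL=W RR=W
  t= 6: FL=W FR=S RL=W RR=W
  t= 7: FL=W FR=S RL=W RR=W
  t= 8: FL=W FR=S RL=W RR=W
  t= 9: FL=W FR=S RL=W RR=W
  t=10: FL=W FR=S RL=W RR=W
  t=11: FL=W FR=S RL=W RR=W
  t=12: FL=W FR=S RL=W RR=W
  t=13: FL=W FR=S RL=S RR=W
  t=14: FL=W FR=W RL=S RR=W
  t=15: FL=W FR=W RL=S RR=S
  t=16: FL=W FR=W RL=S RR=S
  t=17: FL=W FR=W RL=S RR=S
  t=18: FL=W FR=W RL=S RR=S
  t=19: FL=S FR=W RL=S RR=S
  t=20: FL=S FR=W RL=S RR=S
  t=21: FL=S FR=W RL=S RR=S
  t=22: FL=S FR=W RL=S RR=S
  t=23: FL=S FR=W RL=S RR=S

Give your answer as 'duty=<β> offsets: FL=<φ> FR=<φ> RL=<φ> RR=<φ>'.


duty β = stance ticks per leg = 11
FL: stance ticks = 11; W→S at t=19 → φ=5
FR: stance ticks = 11; W→S at t=3 → φ=21
RL: stance ticks = 11; W→S at t=13 → φ=11
RR: stance ticks = 11; W→S at t=15 → φ=9

duty=11 offsets: FL=5 FR=21 RL=11 RR=9
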